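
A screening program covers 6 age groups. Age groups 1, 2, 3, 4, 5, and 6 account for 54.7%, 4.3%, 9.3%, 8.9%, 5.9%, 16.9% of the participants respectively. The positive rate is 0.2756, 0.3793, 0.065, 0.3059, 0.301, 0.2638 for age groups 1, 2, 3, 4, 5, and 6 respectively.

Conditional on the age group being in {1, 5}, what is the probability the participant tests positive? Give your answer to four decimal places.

P(T|S) ≈ 0.2781

Let S = {1, 5}.
P(S) = 0.547 + 0.059 = 0.606.
P(T ∩ S) = 0.2756·0.547 + 0.301·0.059 = 0.1507532 + 0.017759 = 0.1685122.
P(T | S) = 0.1685122 / 0.606 = 0.278073…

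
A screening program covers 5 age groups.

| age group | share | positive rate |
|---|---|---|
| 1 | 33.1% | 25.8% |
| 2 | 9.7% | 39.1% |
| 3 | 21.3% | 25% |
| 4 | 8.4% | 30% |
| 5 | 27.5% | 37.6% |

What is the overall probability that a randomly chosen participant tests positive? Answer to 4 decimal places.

0.3052

P(T) = P(T|1)·P(1) + P(T|2)·P(2) + P(T|3)·P(3) + P(T|4)·P(4) + P(T|5)·P(5)
      = 0.258·0.331 + 0.391·0.097 + 0.25·0.213 + 0.3·0.084 + 0.376·0.275
      = 0.085398 + 0.037927 + 0.05325 + 0.0252 + 0.1034 = 0.305175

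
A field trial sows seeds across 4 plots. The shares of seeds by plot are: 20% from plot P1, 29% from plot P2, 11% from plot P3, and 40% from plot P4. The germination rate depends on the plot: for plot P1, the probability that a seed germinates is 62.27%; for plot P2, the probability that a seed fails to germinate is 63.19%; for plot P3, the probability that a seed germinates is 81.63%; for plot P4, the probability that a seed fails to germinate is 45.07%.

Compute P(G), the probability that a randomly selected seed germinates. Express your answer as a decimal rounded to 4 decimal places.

0.5408

P(G|P2) = 1 − 0.6319 = 0.3681.
P(G|P4) = 1 − 0.4507 = 0.5493.
P(G) = P(G|P1)·P(P1) + P(G|P2)·P(P2) + P(G|P3)·P(P3) + P(G|P4)·P(P4)
      = 0.6227·0.2 + 0.3681·0.29 + 0.8163·0.11 + 0.5493·0.4
      = 0.12454 + 0.106749 + 0.089793 + 0.21972 = 0.540802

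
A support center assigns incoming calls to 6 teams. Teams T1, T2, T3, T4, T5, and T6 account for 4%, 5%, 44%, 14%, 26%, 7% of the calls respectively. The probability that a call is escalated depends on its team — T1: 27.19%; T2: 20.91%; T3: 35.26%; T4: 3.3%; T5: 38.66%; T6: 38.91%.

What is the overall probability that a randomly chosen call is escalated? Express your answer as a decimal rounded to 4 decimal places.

P(E) = P(E|T1)·P(T1) + P(E|T2)·P(T2) + P(E|T3)·P(T3) + P(E|T4)·P(T4) + P(E|T5)·P(T5) + P(E|T6)·P(T6)
      = 0.2719·0.04 + 0.2091·0.05 + 0.3526·0.44 + 0.033·0.14 + 0.3866·0.26 + 0.3891·0.07
      = 0.010876 + 0.010455 + 0.155144 + 0.00462 + 0.100516 + 0.027237 = 0.308848

0.3088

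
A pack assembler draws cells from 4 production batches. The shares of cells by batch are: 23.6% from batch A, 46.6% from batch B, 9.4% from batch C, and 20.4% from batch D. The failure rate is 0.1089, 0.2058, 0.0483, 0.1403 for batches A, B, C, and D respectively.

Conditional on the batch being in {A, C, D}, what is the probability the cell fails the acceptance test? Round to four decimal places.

P(F|S) ≈ 0.1102

Let S = {A, C, D}.
P(S) = 0.236 + 0.094 + 0.204 = 0.534.
P(F ∩ S) = 0.1089·0.236 + 0.0483·0.094 + 0.1403·0.204 = 0.0257004 + 0.0045402 + 0.0286212 = 0.0588618.
P(F | S) = 0.0588618 / 0.534 = 0.110228…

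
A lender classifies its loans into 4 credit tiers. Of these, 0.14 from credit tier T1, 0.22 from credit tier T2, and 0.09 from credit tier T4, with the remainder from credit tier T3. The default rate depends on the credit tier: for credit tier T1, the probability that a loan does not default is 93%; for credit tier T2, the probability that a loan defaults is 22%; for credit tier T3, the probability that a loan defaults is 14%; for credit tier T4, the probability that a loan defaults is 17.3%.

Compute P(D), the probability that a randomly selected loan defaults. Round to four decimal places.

0.1508

P(T3) = 1 − (0.14 + 0.22 + 0.09) = 0.55.
P(D|T1) = 1 − 0.93 = 0.07.
Using total probability over the partition,
P(D) = P(D|T1)·P(T1) + P(D|T2)·P(T2) + P(D|T3)·P(T3) + P(D|T4)·P(T4)
      = 0.07·0.14 + 0.22·0.22 + 0.14·0.55 + 0.173·0.09
      = 0.0098 + 0.0484 + 0.077 + 0.01557 = 0.15077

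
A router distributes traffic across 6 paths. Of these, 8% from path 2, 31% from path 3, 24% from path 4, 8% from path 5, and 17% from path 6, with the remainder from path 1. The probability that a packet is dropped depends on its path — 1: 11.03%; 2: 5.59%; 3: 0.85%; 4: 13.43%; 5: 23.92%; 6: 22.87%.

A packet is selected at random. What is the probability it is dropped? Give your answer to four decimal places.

P(1) = 1 − (0.08 + 0.31 + 0.24 + 0.08 + 0.17) = 0.12.
P(L) = P(L|1)·P(1) + P(L|2)·P(2) + P(L|3)·P(3) + P(L|4)·P(4) + P(L|5)·P(5) + P(L|6)·P(6)
      = 0.1103·0.12 + 0.0559·0.08 + 0.0085·0.31 + 0.1343·0.24 + 0.2392·0.08 + 0.2287·0.17
      = 0.013236 + 0.004472 + 0.002635 + 0.032232 + 0.019136 + 0.038879 = 0.11059

P(L) ≈ 0.1106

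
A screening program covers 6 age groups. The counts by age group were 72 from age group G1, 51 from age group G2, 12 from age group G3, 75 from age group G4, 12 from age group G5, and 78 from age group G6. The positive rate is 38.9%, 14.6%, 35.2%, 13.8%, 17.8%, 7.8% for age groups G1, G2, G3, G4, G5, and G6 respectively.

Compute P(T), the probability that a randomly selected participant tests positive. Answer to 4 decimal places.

Total: 72 + 51 + 12 + 75 + 12 + 78 = 300.
P(G1) = 72/300 = 0.24. P(G2) = 51/300 = 0.17. P(G3) = 12/300 = 0.04. P(G4) = 75/300 = 0.25. P(G5) = 12/300 = 0.04. P(G6) = 78/300 = 0.26.
P(T) = P(T|G1)·P(G1) + P(T|G2)·P(G2) + P(T|G3)·P(G3) + P(T|G4)·P(G4) + P(T|G5)·P(G5) + P(T|G6)·P(G6)
      = 0.389·0.24 + 0.146·0.17 + 0.352·0.04 + 0.138·0.25 + 0.178·0.04 + 0.078·0.26
      = 0.09336 + 0.02482 + 0.01408 + 0.0345 + 0.00712 + 0.02028 = 0.19416

0.1942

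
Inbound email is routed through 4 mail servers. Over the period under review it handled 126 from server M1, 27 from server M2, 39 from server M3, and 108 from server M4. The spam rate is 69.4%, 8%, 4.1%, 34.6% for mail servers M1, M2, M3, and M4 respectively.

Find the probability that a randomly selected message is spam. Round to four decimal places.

Total: 126 + 27 + 39 + 108 = 300.
P(M1) = 126/300 = 0.42. P(M2) = 27/300 = 0.09. P(M3) = 39/300 = 0.13. P(M4) = 108/300 = 0.36.
P(S) = P(S|M1)·P(M1) + P(S|M2)·P(M2) + P(S|M3)·P(M3) + P(S|M4)·P(M4)
      = 0.694·0.42 + 0.08·0.09 + 0.041·0.13 + 0.346·0.36
      = 0.29148 + 0.0072 + 0.00533 + 0.12456 = 0.42857

P(S) ≈ 0.4286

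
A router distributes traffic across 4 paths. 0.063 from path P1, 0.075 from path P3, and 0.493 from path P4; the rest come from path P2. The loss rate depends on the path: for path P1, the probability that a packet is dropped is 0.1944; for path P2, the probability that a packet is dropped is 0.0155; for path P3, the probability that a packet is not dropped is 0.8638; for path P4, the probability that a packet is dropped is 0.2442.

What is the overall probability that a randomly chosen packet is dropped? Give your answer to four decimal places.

P(P2) = 1 − (0.063 + 0.075 + 0.493) = 0.369.
P(L|P3) = 1 − 0.8638 = 0.1362.
By the law of total probability,
P(L) = P(L|P1)·P(P1) + P(L|P2)·P(P2) + P(L|P3)·P(P3) + P(L|P4)·P(P4)
      = 0.1944·0.063 + 0.0155·0.369 + 0.1362·0.075 + 0.2442·0.493
      = 0.0122472 + 0.0057195 + 0.010215 + 0.1203906 = 0.1485723

P(L) ≈ 0.1486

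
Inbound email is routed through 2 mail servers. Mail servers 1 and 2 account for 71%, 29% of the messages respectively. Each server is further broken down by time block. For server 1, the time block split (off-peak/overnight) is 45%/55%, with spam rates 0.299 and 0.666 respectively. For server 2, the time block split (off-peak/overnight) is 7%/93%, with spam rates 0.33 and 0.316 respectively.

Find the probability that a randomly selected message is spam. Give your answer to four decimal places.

P(S) ≈ 0.4475

P(S|1) = 0.45·0.299 + 0.55·0.666 = 0.13455 + 0.3663 = 0.50085
P(S|2) = 0.07·0.33 + 0.93·0.316 = 0.0231 + 0.29388 = 0.31698
Then overall,
P(S) = 0.71·0.50085 + 0.29·0.31698
      = 0.3556035 + 0.0919242 = 0.4475277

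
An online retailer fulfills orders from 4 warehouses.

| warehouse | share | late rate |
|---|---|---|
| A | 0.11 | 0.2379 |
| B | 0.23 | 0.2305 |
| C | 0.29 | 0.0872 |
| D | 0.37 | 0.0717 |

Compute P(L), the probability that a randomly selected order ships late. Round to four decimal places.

P(L) = P(L|A)·P(A) + P(L|B)·P(B) + P(L|C)·P(C) + P(L|D)·P(D)
      = 0.2379·0.11 + 0.2305·0.23 + 0.0872·0.29 + 0.0717·0.37
      = 0.026169 + 0.053015 + 0.025288 + 0.026529 = 0.131001

0.1310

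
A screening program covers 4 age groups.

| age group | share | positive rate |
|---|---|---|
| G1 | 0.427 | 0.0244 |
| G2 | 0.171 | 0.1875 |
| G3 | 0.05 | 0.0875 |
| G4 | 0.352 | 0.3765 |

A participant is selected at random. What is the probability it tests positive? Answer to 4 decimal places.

P(T) ≈ 0.1794

P(T) = P(T|G1)·P(G1) + P(T|G2)·P(G2) + P(T|G3)·P(G3) + P(T|G4)·P(G4)
      = 0.0244·0.427 + 0.1875·0.171 + 0.0875·0.05 + 0.3765·0.352
      = 0.0104188 + 0.0320625 + 0.004375 + 0.132528 = 0.1793843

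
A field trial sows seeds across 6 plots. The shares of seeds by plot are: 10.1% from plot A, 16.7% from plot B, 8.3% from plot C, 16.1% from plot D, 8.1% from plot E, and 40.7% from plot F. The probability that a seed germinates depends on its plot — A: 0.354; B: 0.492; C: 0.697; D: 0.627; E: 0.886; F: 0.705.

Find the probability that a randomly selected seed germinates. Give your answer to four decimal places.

P(G) ≈ 0.6354

Using total probability over the partition,
P(G) = P(G|A)·P(A) + P(G|B)·P(B) + P(G|C)·P(C) + P(G|D)·P(D) + P(G|E)·P(E) + P(G|F)·P(F)
      = 0.354·0.101 + 0.492·0.167 + 0.697·0.083 + 0.627·0.161 + 0.886·0.081 + 0.705·0.407
      = 0.035754 + 0.082164 + 0.057851 + 0.100947 + 0.071766 + 0.286935 = 0.635417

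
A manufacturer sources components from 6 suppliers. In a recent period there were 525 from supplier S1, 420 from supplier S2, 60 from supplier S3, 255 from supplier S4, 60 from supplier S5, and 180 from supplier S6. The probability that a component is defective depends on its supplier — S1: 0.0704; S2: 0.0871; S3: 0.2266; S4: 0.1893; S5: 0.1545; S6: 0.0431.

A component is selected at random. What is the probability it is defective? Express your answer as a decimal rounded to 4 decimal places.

Total: 525 + 420 + 60 + 255 + 60 + 180 = 1500.
P(S1) = 525/1500 = 0.35. P(S2) = 420/1500 = 0.28. P(S3) = 60/1500 = 0.04. P(S4) = 255/1500 = 0.17. P(S5) = 60/1500 = 0.04. P(S6) = 180/1500 = 0.12.
P(D) = P(D|S1)·P(S1) + P(D|S2)·P(S2) + P(D|S3)·P(S3) + P(D|S4)·P(S4) + P(D|S5)·P(S5) + P(D|S6)·P(S6)
      = 0.0704·0.35 + 0.0871·0.28 + 0.2266·0.04 + 0.1893·0.17 + 0.1545·0.04 + 0.0431·0.12
      = 0.02464 + 0.024388 + 0.009064 + 0.032181 + 0.00618 + 0.005172 = 0.101625

0.1016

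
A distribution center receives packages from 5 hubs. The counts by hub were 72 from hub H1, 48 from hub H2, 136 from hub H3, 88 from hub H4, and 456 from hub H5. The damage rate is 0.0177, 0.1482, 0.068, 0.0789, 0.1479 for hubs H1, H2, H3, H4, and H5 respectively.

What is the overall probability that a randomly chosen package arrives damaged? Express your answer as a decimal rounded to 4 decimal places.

0.1150

Total: 72 + 48 + 136 + 88 + 456 = 800.
P(H1) = 72/800 = 0.09. P(H2) = 48/800 = 0.06. P(H3) = 136/800 = 0.17. P(H4) = 88/800 = 0.11. P(H5) = 456/800 = 0.57.
By the law of total probability,
P(D) = P(D|H1)·P(H1) + P(D|H2)·P(H2) + P(D|H3)·P(H3) + P(D|H4)·P(H4) + P(D|H5)·P(H5)
      = 0.0177·0.09 + 0.1482·0.06 + 0.068·0.17 + 0.0789·0.11 + 0.1479·0.57
      = 0.001593 + 0.008892 + 0.01156 + 0.008679 + 0.084303 = 0.115027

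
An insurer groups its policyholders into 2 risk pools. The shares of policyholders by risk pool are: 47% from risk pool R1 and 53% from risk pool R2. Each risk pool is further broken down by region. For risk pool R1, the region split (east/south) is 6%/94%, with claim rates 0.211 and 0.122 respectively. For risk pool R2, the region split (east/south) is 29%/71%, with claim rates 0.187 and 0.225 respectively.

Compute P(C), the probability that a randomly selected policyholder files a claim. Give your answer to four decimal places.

P(C|R1) = 0.06·0.211 + 0.94·0.122 = 0.01266 + 0.11468 = 0.12734
P(C|R2) = 0.29·0.187 + 0.71·0.225 = 0.05423 + 0.15975 = 0.21398
Then overall,
P(C) = 0.47·0.12734 + 0.53·0.21398
      = 0.0598498 + 0.1134094 = 0.1732592

0.1733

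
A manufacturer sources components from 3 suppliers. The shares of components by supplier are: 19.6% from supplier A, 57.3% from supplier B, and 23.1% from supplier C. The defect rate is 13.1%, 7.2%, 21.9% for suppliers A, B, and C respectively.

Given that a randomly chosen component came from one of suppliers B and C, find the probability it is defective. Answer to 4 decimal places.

Let S = {B, C}.
P(S) = 0.573 + 0.231 = 0.804.
P(D ∩ S) = 0.072·0.573 + 0.219·0.231 = 0.041256 + 0.050589 = 0.091845.
P(D | S) = 0.091845 / 0.804 = 0.114235…

0.1142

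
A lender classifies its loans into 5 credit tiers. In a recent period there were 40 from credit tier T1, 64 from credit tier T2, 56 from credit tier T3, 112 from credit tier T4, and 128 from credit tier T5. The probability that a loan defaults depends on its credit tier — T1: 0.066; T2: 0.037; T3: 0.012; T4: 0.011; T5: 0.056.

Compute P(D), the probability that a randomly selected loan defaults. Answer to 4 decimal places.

Total: 40 + 64 + 56 + 112 + 128 = 400.
P(T1) = 40/400 = 0.1. P(T2) = 64/400 = 0.16. P(T3) = 56/400 = 0.14. P(T4) = 112/400 = 0.28. P(T5) = 128/400 = 0.32.
P(D) = P(D|T1)·P(T1) + P(D|T2)·P(T2) + P(D|T3)·P(T3) + P(D|T4)·P(T4) + P(D|T5)·P(T5)
      = 0.066·0.1 + 0.037·0.16 + 0.012·0.14 + 0.011·0.28 + 0.056·0.32
      = 0.0066 + 0.00592 + 0.00168 + 0.00308 + 0.01792 = 0.0352

P(D) ≈ 0.0352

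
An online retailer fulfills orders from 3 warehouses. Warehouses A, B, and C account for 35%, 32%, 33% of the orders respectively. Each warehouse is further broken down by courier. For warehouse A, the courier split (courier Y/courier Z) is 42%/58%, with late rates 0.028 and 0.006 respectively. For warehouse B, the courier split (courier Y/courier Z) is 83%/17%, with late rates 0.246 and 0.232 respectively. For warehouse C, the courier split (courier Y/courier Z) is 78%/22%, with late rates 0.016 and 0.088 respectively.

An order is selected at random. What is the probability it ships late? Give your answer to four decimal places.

P(L|A) = 0.42·0.028 + 0.58·0.006 = 0.01176 + 0.00348 = 0.01524
P(L|B) = 0.83·0.246 + 0.17·0.232 = 0.20418 + 0.03944 = 0.24362
P(L|C) = 0.78·0.016 + 0.22·0.088 = 0.01248 + 0.01936 = 0.03184
Then overall,
P(L) = 0.35·0.01524 + 0.32·0.24362 + 0.33·0.03184
      = 0.005334 + 0.0779584 + 0.0105072 = 0.0937996

P(L) ≈ 0.0938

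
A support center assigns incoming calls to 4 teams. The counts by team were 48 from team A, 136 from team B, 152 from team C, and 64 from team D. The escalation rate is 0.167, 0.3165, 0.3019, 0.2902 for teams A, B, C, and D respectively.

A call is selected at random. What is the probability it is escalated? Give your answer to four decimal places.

Total: 48 + 136 + 152 + 64 = 400.
P(A) = 48/400 = 0.12. P(B) = 136/400 = 0.34. P(C) = 152/400 = 0.38. P(D) = 64/400 = 0.16.
By the law of total probability,
P(E) = P(E|A)·P(A) + P(E|B)·P(B) + P(E|C)·P(C) + P(E|D)·P(D)
      = 0.167·0.12 + 0.3165·0.34 + 0.3019·0.38 + 0.2902·0.16
      = 0.02004 + 0.10761 + 0.114722 + 0.046432 = 0.288804

0.2888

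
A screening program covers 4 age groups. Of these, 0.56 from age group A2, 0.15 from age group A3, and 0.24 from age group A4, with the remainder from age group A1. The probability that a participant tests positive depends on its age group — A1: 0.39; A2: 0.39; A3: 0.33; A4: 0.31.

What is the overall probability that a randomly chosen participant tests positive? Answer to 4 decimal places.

P(T) ≈ 0.3618

P(A1) = 1 − (0.56 + 0.15 + 0.24) = 0.05.
Summing over the partition,
P(T) = P(T|A1)·P(A1) + P(T|A2)·P(A2) + P(T|A3)·P(A3) + P(T|A4)·P(A4)
      = 0.39·0.05 + 0.39·0.56 + 0.33·0.15 + 0.31·0.24
      = 0.0195 + 0.2184 + 0.0495 + 0.0744 = 0.3618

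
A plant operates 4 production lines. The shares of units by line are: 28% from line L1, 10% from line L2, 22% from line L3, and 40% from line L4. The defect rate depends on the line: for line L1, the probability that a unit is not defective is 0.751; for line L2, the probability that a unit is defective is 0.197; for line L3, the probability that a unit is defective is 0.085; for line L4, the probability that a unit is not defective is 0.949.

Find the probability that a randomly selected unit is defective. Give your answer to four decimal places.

P(D|L1) = 1 − 0.751 = 0.249.
P(D|L4) = 1 − 0.949 = 0.051.
P(D) = P(D|L1)·P(L1) + P(D|L2)·P(L2) + P(D|L3)·P(L3) + P(D|L4)·P(L4)
      = 0.249·0.28 + 0.197·0.1 + 0.085·0.22 + 0.051·0.4
      = 0.06972 + 0.0197 + 0.0187 + 0.0204 = 0.12852

P(D) ≈ 0.1285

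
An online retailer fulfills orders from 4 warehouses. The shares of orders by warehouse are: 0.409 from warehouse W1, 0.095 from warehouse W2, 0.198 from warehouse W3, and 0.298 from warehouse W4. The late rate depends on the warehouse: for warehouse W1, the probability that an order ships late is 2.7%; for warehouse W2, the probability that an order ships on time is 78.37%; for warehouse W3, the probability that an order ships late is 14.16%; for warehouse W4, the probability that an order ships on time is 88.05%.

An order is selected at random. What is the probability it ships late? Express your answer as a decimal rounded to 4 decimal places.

0.0952

P(L|W2) = 1 − 0.7837 = 0.2163.
P(L|W4) = 1 − 0.8805 = 0.1195.
By the law of total probability,
P(L) = P(L|W1)·P(W1) + P(L|W2)·P(W2) + P(L|W3)·P(W3) + P(L|W4)·P(W4)
      = 0.027·0.409 + 0.2163·0.095 + 0.1416·0.198 + 0.1195·0.298
      = 0.011043 + 0.0205485 + 0.0280368 + 0.035611 = 0.0952393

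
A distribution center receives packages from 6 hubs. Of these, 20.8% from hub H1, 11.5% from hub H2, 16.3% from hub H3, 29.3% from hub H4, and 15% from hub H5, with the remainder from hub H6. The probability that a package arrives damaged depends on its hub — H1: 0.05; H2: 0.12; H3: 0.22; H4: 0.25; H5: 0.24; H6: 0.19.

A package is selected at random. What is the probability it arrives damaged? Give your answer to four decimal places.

P(H6) = 1 − (0.208 + 0.115 + 0.163 + 0.293 + 0.15) = 0.071.
P(D) = P(D|H1)·P(H1) + P(D|H2)·P(H2) + P(D|H3)·P(H3) + P(D|H4)·P(H4) + P(D|H5)·P(H5) + P(D|H6)·P(H6)
      = 0.05·0.208 + 0.12·0.115 + 0.22·0.163 + 0.25·0.293 + 0.24·0.15 + 0.19·0.071
      = 0.0104 + 0.0138 + 0.03586 + 0.07325 + 0.036 + 0.01349 = 0.1828

0.1828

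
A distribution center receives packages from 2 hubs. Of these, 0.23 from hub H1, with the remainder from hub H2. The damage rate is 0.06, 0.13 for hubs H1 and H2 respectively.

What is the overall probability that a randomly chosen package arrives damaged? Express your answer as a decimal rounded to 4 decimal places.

P(H2) = 1 − (0.23) = 0.77.
Summing over the partition,
P(D) = P(D|H1)·P(H1) + P(D|H2)·P(H2)
      = 0.06·0.23 + 0.13·0.77
      = 0.0138 + 0.1001 = 0.1139

0.1139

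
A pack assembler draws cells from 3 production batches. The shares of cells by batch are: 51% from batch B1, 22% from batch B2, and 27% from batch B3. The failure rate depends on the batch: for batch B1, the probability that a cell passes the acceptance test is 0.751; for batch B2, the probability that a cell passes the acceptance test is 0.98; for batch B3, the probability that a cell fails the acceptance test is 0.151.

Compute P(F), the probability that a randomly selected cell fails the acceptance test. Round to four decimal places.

P(F|B1) = 1 − 0.751 = 0.249.
P(F|B2) = 1 − 0.98 = 0.02.
P(F) = P(F|B1)·P(B1) + P(F|B2)·P(B2) + P(F|B3)·P(B3)
      = 0.249·0.51 + 0.02·0.22 + 0.151·0.27
      = 0.12699 + 0.0044 + 0.04077 = 0.17216

P(F) ≈ 0.1722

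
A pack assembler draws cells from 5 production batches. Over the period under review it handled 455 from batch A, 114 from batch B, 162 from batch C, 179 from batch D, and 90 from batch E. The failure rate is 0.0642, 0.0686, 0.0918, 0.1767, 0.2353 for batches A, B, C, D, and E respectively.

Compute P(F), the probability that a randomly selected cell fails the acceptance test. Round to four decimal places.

Total: 455 + 114 + 162 + 179 + 90 = 1000.
P(A) = 455/1000 = 0.455. P(B) = 114/1000 = 0.114. P(C) = 162/1000 = 0.162. P(D) = 179/1000 = 0.179. P(E) = 90/1000 = 0.09.
P(F) = P(F|A)·P(A) + P(F|B)·P(B) + P(F|C)·P(C) + P(F|D)·P(D) + P(F|E)·P(E)
      = 0.0642·0.455 + 0.0686·0.114 + 0.0918·0.162 + 0.1767·0.179 + 0.2353·0.09
      = 0.029211 + 0.0078204 + 0.0148716 + 0.0316293 + 0.021177 = 0.1047093

0.1047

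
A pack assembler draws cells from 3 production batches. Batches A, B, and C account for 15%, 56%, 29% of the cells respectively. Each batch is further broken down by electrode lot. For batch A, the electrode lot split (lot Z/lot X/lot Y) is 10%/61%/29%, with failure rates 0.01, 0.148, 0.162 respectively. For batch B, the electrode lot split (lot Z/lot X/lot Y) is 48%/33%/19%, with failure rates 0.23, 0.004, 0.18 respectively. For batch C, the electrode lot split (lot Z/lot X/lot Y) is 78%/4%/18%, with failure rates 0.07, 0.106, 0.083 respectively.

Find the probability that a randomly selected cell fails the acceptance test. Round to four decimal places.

P(F|A) = 0.1·0.01 + 0.61·0.148 + 0.29·0.162 = 0.001 + 0.09028 + 0.04698 = 0.13826
P(F|B) = 0.48·0.23 + 0.33·0.004 + 0.19·0.18 = 0.1104 + 0.00132 + 0.0342 = 0.14592
P(F|C) = 0.78·0.07 + 0.04·0.106 + 0.18·0.083 = 0.0546 + 0.00424 + 0.01494 = 0.07378
By total probability over the outer partition,
P(F) = 0.15·0.13826 + 0.56·0.14592 + 0.29·0.07378
      = 0.020739 + 0.0817152 + 0.0213962 = 0.1238504

P(F) ≈ 0.1239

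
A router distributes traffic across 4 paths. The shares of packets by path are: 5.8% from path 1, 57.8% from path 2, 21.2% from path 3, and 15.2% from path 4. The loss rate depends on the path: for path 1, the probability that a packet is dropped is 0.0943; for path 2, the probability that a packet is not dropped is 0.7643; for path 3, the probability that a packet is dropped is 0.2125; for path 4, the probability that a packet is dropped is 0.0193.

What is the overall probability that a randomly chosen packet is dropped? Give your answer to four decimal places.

0.1897

P(L|2) = 1 − 0.7643 = 0.2357.
By the law of total probability,
P(L) = P(L|1)·P(1) + P(L|2)·P(2) + P(L|3)·P(3) + P(L|4)·P(4)
      = 0.0943·0.058 + 0.2357·0.578 + 0.2125·0.212 + 0.0193·0.152
      = 0.0054694 + 0.1362346 + 0.04505 + 0.0029336 = 0.1896876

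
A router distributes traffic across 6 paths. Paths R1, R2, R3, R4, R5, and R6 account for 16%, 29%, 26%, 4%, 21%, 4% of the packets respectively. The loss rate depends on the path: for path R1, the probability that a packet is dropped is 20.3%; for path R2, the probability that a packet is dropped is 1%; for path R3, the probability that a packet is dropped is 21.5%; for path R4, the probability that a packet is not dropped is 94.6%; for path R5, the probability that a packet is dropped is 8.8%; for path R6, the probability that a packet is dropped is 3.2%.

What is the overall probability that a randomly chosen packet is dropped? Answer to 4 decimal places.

0.1132

P(L|R4) = 1 − 0.946 = 0.054.
Using total probability over the partition,
P(L) = P(L|R1)·P(R1) + P(L|R2)·P(R2) + P(L|R3)·P(R3) + P(L|R4)·P(R4) + P(L|R5)·P(R5) + P(L|R6)·P(R6)
      = 0.203·0.16 + 0.01·0.29 + 0.215·0.26 + 0.054·0.04 + 0.088·0.21 + 0.032·0.04
      = 0.03248 + 0.0029 + 0.0559 + 0.00216 + 0.01848 + 0.00128 = 0.1132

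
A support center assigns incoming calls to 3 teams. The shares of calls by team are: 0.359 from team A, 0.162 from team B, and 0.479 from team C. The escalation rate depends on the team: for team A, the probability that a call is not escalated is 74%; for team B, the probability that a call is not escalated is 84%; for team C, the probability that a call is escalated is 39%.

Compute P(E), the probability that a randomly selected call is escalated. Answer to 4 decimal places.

0.3061

P(E|A) = 1 − 0.74 = 0.26.
P(E|B) = 1 − 0.84 = 0.16.
P(E) = P(E|A)·P(A) + P(E|B)·P(B) + P(E|C)·P(C)
      = 0.26·0.359 + 0.16·0.162 + 0.39·0.479
      = 0.09334 + 0.02592 + 0.18681 = 0.30607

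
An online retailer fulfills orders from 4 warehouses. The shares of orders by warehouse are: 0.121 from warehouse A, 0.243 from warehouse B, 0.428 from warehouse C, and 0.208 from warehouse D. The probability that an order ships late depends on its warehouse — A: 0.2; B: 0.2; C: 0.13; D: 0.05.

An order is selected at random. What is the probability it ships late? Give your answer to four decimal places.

By the law of total probability,
P(L) = P(L|A)·P(A) + P(L|B)·P(B) + P(L|C)·P(C) + P(L|D)·P(D)
      = 0.2·0.121 + 0.2·0.243 + 0.13·0.428 + 0.05·0.208
      = 0.0242 + 0.0486 + 0.05564 + 0.0104 = 0.13884

P(L) ≈ 0.1388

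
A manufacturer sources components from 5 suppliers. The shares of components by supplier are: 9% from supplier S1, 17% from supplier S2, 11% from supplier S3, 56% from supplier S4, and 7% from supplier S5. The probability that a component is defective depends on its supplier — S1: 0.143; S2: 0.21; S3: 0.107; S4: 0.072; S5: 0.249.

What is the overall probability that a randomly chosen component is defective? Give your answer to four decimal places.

P(D) = P(D|S1)·P(S1) + P(D|S2)·P(S2) + P(D|S3)·P(S3) + P(D|S4)·P(S4) + P(D|S5)·P(S5)
      = 0.143·0.09 + 0.21·0.17 + 0.107·0.11 + 0.072·0.56 + 0.249·0.07
      = 0.01287 + 0.0357 + 0.01177 + 0.04032 + 0.01743 = 0.11809

0.1181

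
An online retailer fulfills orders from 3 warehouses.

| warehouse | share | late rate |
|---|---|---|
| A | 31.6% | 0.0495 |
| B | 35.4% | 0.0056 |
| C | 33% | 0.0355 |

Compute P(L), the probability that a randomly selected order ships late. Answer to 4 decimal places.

P(L) = P(L|A)·P(A) + P(L|B)·P(B) + P(L|C)·P(C)
      = 0.0495·0.316 + 0.0056·0.354 + 0.0355·0.33
      = 0.015642 + 0.0019824 + 0.011715 = 0.0293394

P(L) ≈ 0.0293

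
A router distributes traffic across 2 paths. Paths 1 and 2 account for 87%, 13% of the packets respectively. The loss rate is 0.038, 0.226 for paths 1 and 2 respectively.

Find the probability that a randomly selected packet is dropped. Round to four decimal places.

P(L) ≈ 0.0624

P(L) = P(L|1)·P(1) + P(L|2)·P(2)
      = 0.038·0.87 + 0.226·0.13
      = 0.03306 + 0.02938 = 0.06244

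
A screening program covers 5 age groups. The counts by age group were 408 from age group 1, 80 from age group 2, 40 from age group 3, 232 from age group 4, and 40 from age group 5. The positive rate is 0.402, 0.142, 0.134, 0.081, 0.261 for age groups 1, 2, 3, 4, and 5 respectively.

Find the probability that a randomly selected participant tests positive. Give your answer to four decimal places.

Total: 408 + 80 + 40 + 232 + 40 = 800.
P(1) = 408/800 = 0.51. P(2) = 80/800 = 0.1. P(3) = 40/800 = 0.05. P(4) = 232/800 = 0.29. P(5) = 40/800 = 0.05.
P(T) = P(T|1)·P(1) + P(T|2)·P(2) + P(T|3)·P(3) + P(T|4)·P(4) + P(T|5)·P(5)
      = 0.402·0.51 + 0.142·0.1 + 0.134·0.05 + 0.081·0.29 + 0.261·0.05
      = 0.20502 + 0.0142 + 0.0067 + 0.02349 + 0.01305 = 0.26246

P(T) ≈ 0.2625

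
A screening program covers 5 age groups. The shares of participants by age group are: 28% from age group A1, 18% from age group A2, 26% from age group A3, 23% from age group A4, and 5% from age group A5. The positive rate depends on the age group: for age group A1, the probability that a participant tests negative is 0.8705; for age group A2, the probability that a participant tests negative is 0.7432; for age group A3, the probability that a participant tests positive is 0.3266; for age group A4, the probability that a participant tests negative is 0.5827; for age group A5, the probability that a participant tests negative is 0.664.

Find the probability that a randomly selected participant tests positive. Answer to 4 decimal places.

0.2802

P(T|A1) = 1 − 0.8705 = 0.1295.
P(T|A2) = 1 − 0.7432 = 0.2568.
P(T|A4) = 1 − 0.5827 = 0.4173.
P(T|A5) = 1 − 0.664 = 0.336.
P(T) = P(T|A1)·P(A1) + P(T|A2)·P(A2) + P(T|A3)·P(A3) + P(T|A4)·P(A4) + P(T|A5)·P(A5)
      = 0.1295·0.28 + 0.2568·0.18 + 0.3266·0.26 + 0.4173·0.23 + 0.336·0.05
      = 0.03626 + 0.046224 + 0.084916 + 0.095979 + 0.0168 = 0.280179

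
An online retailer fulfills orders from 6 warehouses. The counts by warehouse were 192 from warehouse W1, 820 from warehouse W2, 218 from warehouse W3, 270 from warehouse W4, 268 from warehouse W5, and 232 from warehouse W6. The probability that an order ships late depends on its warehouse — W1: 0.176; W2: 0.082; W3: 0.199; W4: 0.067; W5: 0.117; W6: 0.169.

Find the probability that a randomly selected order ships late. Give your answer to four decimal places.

Total: 192 + 820 + 218 + 270 + 268 + 232 = 2000.
P(W1) = 192/2000 = 0.096. P(W2) = 820/2000 = 0.41. P(W3) = 218/2000 = 0.109. P(W4) = 270/2000 = 0.135. P(W5) = 268/2000 = 0.134. P(W6) = 232/2000 = 0.116.
Using total probability over the partition,
P(L) = P(L|W1)·P(W1) + P(L|W2)·P(W2) + P(L|W3)·P(W3) + P(L|W4)·P(W4) + P(L|W5)·P(W5) + P(L|W6)·P(W6)
      = 0.176·0.096 + 0.082·0.41 + 0.199·0.109 + 0.067·0.135 + 0.117·0.134 + 0.169·0.116
      = 0.016896 + 0.03362 + 0.021691 + 0.009045 + 0.015678 + 0.019604 = 0.116534

0.1165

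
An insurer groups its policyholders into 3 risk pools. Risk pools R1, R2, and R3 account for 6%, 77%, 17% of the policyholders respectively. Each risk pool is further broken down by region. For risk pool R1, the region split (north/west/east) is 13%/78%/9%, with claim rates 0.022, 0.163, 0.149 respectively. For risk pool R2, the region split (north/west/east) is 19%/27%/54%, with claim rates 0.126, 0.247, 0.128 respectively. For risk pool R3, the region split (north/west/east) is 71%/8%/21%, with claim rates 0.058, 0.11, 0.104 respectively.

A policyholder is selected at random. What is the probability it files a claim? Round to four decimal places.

P(C|R1) = 0.13·0.022 + 0.78·0.163 + 0.09·0.149 = 0.00286 + 0.12714 + 0.01341 = 0.14341
P(C|R2) = 0.19·0.126 + 0.27·0.247 + 0.54·0.128 = 0.02394 + 0.06669 + 0.06912 = 0.15975
P(C|R3) = 0.71·0.058 + 0.08·0.11 + 0.21·0.104 = 0.04118 + 0.0088 + 0.02184 = 0.07182
Then overall,
P(C) = 0.06·0.14341 + 0.77·0.15975 + 0.17·0.07182
      = 0.0086046 + 0.1230075 + 0.0122094 = 0.1438215

0.1438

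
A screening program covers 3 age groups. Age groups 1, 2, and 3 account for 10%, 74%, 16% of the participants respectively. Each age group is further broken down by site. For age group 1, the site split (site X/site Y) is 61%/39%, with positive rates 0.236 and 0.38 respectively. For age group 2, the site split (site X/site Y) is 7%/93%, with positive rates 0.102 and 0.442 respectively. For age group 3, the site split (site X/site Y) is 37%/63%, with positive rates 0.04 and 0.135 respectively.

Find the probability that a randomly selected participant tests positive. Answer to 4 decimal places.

P(T|1) = 0.61·0.236 + 0.39·0.38 = 0.14396 + 0.1482 = 0.29216
P(T|2) = 0.07·0.102 + 0.93·0.442 = 0.00714 + 0.41106 = 0.4182
P(T|3) = 0.37·0.04 + 0.63·0.135 = 0.0148 + 0.08505 = 0.09985
Then overall,
P(T) = 0.1·0.29216 + 0.74·0.4182 + 0.16·0.09985
      = 0.029216 + 0.309468 + 0.015976 = 0.35466

P(T) ≈ 0.3547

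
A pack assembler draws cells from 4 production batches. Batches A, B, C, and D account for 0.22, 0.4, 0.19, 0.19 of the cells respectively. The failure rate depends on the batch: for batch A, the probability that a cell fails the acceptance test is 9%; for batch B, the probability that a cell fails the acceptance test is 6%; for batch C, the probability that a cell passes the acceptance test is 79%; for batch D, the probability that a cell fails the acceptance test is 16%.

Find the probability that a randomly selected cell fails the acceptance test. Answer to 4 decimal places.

P(F|C) = 1 − 0.79 = 0.21.
P(F) = P(F|A)·P(A) + P(F|B)·P(B) + P(F|C)·P(C) + P(F|D)·P(D)
      = 0.09·0.22 + 0.06·0.4 + 0.21·0.19 + 0.16·0.19
      = 0.0198 + 0.024 + 0.0399 + 0.0304 = 0.1141

0.1141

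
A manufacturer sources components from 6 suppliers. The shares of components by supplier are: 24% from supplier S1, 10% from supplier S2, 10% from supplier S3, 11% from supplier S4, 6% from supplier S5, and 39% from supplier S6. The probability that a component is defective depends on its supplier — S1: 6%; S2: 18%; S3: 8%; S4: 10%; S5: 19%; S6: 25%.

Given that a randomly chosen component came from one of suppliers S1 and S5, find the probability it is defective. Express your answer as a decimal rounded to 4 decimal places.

Let S = {S1, S5}.
P(S) = 0.24 + 0.06 = 0.3.
P(D ∩ S) = 0.06·0.24 + 0.19·0.06 = 0.0144 + 0.0114 = 0.0258.
P(D | S) = 0.0258 / 0.3 = 0.086000…

0.0860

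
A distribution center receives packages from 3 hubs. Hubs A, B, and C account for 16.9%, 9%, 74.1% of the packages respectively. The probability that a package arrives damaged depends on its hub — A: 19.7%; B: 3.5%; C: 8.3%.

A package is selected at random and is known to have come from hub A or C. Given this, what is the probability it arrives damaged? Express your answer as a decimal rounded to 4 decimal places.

0.1042

Let S = {A, C}.
P(S) = 0.169 + 0.741 = 0.91.
P(D ∩ S) = 0.197·0.169 + 0.083·0.741 = 0.033293 + 0.061503 = 0.094796.
P(D | S) = 0.094796 / 0.91 = 0.104171…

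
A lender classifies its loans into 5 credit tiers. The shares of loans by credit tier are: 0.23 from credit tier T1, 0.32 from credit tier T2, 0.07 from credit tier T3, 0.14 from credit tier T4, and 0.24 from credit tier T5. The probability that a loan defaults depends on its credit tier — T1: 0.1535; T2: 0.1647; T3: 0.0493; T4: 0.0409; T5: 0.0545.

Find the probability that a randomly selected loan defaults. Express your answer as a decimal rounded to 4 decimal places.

P(D) ≈ 0.1103

P(D) = P(D|T1)·P(T1) + P(D|T2)·P(T2) + P(D|T3)·P(T3) + P(D|T4)·P(T4) + P(D|T5)·P(T5)
      = 0.1535·0.23 + 0.1647·0.32 + 0.0493·0.07 + 0.0409·0.14 + 0.0545·0.24
      = 0.035305 + 0.052704 + 0.003451 + 0.005726 + 0.01308 = 0.110266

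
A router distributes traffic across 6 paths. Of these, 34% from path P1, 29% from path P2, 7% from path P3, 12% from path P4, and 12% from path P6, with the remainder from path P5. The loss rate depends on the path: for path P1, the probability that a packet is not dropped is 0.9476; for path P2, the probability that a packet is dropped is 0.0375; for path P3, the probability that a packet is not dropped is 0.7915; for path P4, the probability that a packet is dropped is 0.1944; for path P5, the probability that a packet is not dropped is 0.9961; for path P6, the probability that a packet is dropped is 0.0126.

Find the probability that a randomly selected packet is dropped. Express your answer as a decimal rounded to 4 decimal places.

0.0684

P(P5) = 1 − (0.34 + 0.29 + 0.07 + 0.12 + 0.12) = 0.06.
P(L|P1) = 1 − 0.9476 = 0.0524.
P(L|P3) = 1 − 0.7915 = 0.2085.
P(L|P5) = 1 − 0.9961 = 0.0039.
Using total probability over the partition,
P(L) = P(L|P1)·P(P1) + P(L|P2)·P(P2) + P(L|P3)·P(P3) + P(L|P4)·P(P4) + P(L|P5)·P(P5) + P(L|P6)·P(P6)
      = 0.0524·0.34 + 0.0375·0.29 + 0.2085·0.07 + 0.1944·0.12 + 0.0039·0.06 + 0.0126·0.12
      = 0.017816 + 0.010875 + 0.014595 + 0.023328 + 0.000234 + 0.001512 = 0.06836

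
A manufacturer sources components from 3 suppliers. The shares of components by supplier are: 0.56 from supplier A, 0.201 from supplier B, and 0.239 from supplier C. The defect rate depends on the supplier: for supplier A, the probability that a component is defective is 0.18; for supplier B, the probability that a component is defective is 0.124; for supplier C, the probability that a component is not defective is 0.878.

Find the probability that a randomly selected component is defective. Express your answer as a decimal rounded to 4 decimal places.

P(D|C) = 1 − 0.878 = 0.122.
P(D) = P(D|A)·P(A) + P(D|B)·P(B) + P(D|C)·P(C)
      = 0.18·0.56 + 0.124·0.201 + 0.122·0.239
      = 0.1008 + 0.024924 + 0.029158 = 0.154882

P(D) ≈ 0.1549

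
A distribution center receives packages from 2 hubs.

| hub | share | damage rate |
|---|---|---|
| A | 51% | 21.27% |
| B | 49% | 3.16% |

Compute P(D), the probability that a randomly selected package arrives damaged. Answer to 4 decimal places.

P(D) = P(D|A)·P(A) + P(D|B)·P(B)
      = 0.2127·0.51 + 0.0316·0.49
      = 0.108477 + 0.015484 = 0.123961

0.1240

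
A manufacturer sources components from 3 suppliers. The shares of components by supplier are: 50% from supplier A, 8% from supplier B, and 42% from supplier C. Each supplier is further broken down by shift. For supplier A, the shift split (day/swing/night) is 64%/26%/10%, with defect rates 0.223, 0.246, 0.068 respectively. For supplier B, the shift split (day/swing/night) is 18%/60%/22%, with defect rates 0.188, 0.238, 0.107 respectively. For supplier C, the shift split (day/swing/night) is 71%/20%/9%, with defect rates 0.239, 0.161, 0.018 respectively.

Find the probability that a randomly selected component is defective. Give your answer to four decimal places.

0.2082

P(D|A) = 0.64·0.223 + 0.26·0.246 + 0.1·0.068 = 0.14272 + 0.06396 + 0.0068 = 0.21348
P(D|B) = 0.18·0.188 + 0.6·0.238 + 0.22·0.107 = 0.03384 + 0.1428 + 0.02354 = 0.20018
P(D|C) = 0.71·0.239 + 0.2·0.161 + 0.09·0.018 = 0.16969 + 0.0322 + 0.00162 = 0.20351
Then overall,
P(D) = 0.5·0.21348 + 0.08·0.20018 + 0.42·0.20351
      = 0.10674 + 0.0160144 + 0.0854742 = 0.2082286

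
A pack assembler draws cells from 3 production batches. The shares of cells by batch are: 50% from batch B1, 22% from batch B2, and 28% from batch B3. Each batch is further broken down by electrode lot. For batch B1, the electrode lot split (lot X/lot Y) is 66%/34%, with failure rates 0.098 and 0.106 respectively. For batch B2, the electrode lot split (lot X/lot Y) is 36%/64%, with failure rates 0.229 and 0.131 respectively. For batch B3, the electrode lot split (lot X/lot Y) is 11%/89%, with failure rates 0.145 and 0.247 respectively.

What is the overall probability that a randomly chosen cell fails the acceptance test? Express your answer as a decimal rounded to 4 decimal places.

P(F) ≈ 0.1530

P(F|B1) = 0.66·0.098 + 0.34·0.106 = 0.06468 + 0.03604 = 0.10072
P(F|B2) = 0.36·0.229 + 0.64·0.131 = 0.08244 + 0.08384 = 0.16628
P(F|B3) = 0.11·0.145 + 0.89·0.247 = 0.01595 + 0.21983 = 0.23578
Then overall,
P(F) = 0.5·0.10072 + 0.22·0.16628 + 0.28·0.23578
      = 0.05036 + 0.0365816 + 0.0660184 = 0.15296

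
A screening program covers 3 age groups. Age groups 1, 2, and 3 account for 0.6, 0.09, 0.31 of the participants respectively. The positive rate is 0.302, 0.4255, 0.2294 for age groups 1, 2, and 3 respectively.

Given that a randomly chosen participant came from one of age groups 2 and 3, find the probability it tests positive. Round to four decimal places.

Let S = {2, 3}.
P(S) = 0.09 + 0.31 = 0.4.
P(T ∩ S) = 0.4255·0.09 + 0.2294·0.31 = 0.038295 + 0.071114 = 0.109409.
P(T | S) = 0.109409 / 0.4 = 0.273523…

P(T|S) ≈ 0.2735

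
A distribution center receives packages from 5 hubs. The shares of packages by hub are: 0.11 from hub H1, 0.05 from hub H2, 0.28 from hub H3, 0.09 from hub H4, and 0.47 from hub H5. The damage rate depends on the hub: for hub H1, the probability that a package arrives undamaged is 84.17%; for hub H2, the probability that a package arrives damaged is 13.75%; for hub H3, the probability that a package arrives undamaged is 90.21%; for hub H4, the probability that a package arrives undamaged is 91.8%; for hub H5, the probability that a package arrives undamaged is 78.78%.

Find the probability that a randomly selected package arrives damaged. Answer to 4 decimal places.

0.1588

P(D|H1) = 1 − 0.8417 = 0.1583.
P(D|H3) = 1 − 0.9021 = 0.0979.
P(D|H4) = 1 − 0.918 = 0.082.
P(D|H5) = 1 − 0.7878 = 0.2122.
By the law of total probability,
P(D) = P(D|H1)·P(H1) + P(D|H2)·P(H2) + P(D|H3)·P(H3) + P(D|H4)·P(H4) + P(D|H5)·P(H5)
      = 0.1583·0.11 + 0.1375·0.05 + 0.0979·0.28 + 0.082·0.09 + 0.2122·0.47
      = 0.017413 + 0.006875 + 0.027412 + 0.00738 + 0.099734 = 0.158814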